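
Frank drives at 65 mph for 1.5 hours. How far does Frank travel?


Use the formula: distance = speed x time
Speed = 65 mph, Time = 1.5 hours
65 x 1.5 = 97.5 miles

97.5 miles


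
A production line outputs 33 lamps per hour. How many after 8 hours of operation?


Production rate: 33 lamps per hour
Time: 8 hours
Total: 33 x 8 = 264 lamps

264 lamps


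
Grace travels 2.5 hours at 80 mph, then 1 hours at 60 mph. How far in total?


Leg 1 distance:
80 x 2.5 = 200 miles
Leg 2 distance:
60 x 1 = 60 miles
Total distance:
200 + 60 = 260 miles

260 miles


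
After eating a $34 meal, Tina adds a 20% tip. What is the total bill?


Calculate the tip:
20% of $34 = $6.80
Add tip to meal cost:
$34 + $6.80 = $40.80

$40.80


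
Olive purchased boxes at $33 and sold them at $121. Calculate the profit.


Selling price = $121
Cost price = $33
Profit = selling price - cost price:
Profit = $121 - $33 = $88

$88


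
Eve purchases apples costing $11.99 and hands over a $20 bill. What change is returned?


Start with the amount paid:
$20
Subtract the price:
$20 - $11.99 = $8.01

$8.01


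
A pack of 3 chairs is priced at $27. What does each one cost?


Total cost: $27
Number of items: 3
Unit price: $27 / 3 = $9

$9


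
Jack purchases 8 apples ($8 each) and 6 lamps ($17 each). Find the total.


Cost of apples:
8 x $8 = $64
Cost of lamps:
6 x $17 = $102
Add both:
$64 + $102 = $166

$166


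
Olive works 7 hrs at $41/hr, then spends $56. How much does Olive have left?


Calculate earnings:
7 x $41 = $287
Subtract spending:
$287 - $56 = $231

$231


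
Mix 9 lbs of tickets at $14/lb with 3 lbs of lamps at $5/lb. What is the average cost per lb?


Cost of tickets:
9 x $14 = $126
Cost of lamps:
3 x $5 = $15
Total cost: $126 + $15 = $141
Total weight: 12 lbs
Average: $141 / 12 = $11.75/lb

$11.75/lb


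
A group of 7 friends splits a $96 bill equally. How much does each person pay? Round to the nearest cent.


Total bill: $96
Number of people: 7
Each pays: $96 / 7 = $13.7142... ≈ $13.71

$13.71


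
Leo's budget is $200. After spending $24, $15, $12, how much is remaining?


Add up expenses:
$24 + $15 + $12 = $51
Subtract from budget:
$200 - $51 = $149

$149


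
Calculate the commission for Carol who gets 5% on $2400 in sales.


Convert rate to decimal:
5% = 0.05
Multiply by sales:
$2400 x 0.05 = $120

$120


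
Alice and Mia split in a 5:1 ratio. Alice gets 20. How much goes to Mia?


Find the multiplier:
20 / 5 = 4
Apply to Mia's share:
1 x 4 = 4

4


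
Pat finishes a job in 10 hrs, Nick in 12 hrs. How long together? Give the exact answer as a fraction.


Pat's rate: 1/10 of the job per hour
Nick's rate: 1/12 of the job per hour
Combined rate: 1/10 + 1/12 = 11/60 per hour
Time = 1 / (11/60) = 60/11 hours (≈ 5.45 hours)

60/11 hours


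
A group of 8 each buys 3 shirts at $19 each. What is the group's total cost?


Cost per person:
3 x $19 = $57
Group total:
8 x $57 = $456

$456


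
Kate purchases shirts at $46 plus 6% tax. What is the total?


Calculate the tax:
6% of $46 = $2.76
Add tax to price:
$46 + $2.76 = $48.76

$48.76


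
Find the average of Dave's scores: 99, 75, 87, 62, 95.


Add the scores:
99 + 75 + 87 + 62 + 95 = 418
Divide by the number of tests:
418 / 5 = 83.6

83.6


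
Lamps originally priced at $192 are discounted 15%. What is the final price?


Calculate the discount amount:
15% of $192 = $28.80
Subtract from original:
$192 - $28.80 = $163.20

$163.20


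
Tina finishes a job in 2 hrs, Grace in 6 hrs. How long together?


Tina's rate: 1/2 of the job per hour
Grace's rate: 1/6 of the job per hour
Combined rate: 1/2 + 1/6 = 2/3 per hour
Time = 1 / (2/3) = 3/2 = 1.5 hours

1.5 hours


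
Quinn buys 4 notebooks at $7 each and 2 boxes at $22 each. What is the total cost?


Cost of notebooks:
4 x $7 = $28
Cost of boxes:
2 x $22 = $44
Add both:
$28 + $44 = $72

$72


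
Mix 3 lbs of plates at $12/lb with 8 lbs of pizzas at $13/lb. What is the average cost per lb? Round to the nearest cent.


Cost of plates:
3 x $12 = $36
Cost of pizzas:
8 x $13 = $104
Total cost: $36 + $104 = $140
Total weight: 11 lbs
Average: $140 / 11 = $12.7272... ≈ $12.73/lb

$12.73/lb


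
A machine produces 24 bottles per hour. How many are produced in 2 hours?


Production rate: 24 bottles per hour
Time: 2 hours
Total: 24 x 2 = 48 bottles

48 bottles


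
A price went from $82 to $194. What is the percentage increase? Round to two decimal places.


Find the absolute change:
|194 - 82| = 112
Divide by original and multiply by 100:
112 / 82 x 100 = 136.5853...% ≈ 136.59%

136.59%


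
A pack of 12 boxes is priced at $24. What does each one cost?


Total cost: $24
Number of items: 12
Unit price: $24 / 12 = $2

$2


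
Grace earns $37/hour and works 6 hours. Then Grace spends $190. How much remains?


Calculate earnings:
6 x $37 = $222
Subtract spending:
$222 - $190 = $32

$32


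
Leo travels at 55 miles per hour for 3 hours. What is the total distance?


Use the formula: distance = speed x time
Speed = 55 mph, Time = 3 hours
55 x 3 = 165 miles

165 miles


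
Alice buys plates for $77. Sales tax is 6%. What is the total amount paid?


Calculate the tax:
6% of $77 = $4.62
Add tax to price:
$77 + $4.62 = $81.62

$81.62


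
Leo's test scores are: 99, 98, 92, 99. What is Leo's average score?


Add the scores:
99 + 98 + 92 + 99 = 388
Divide by the number of tests:
388 / 4 = 97

97


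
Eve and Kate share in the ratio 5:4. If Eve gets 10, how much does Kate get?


Find the multiplier:
10 / 5 = 2
Apply to Kate's share:
4 x 2 = 8

8


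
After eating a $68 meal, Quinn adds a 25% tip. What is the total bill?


Calculate the tip:
25% of $68 = $17
Add tip to meal cost:
$68 + $17 = $85

$85


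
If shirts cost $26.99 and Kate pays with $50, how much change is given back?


Start with the amount paid:
$50
Subtract the price:
$50 - $26.99 = $23.01

$23.01


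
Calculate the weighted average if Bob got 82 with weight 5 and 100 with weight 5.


Weighted sum:
5 x 82 + 5 x 100 = 910
Total weight:
5 + 5 = 10
Weighted average:
910 / 10 = 91

91


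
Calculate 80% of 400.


Convert percentage to decimal:
80% = 0.8
Multiply:
400 x 0.8 = 320

320


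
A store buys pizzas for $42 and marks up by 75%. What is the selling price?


Calculate the markup amount:
75% of $42 = $31.50
Add to cost:
$42 + $31.50 = $73.50

$73.50


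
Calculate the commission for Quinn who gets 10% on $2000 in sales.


Convert rate to decimal:
10% = 0.1
Multiply by sales:
$2000 x 0.1 = $200

$200


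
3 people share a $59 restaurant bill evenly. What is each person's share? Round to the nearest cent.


Total bill: $59
Number of people: 3
Each pays: $59 / 3 = $19.6666... ≈ $19.67

$19.67


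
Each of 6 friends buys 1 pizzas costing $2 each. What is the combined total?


Cost per person:
1 x $2 = $2
Group total:
6 x $2 = $12

$12


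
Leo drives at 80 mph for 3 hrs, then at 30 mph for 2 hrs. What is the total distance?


Leg 1 distance:
80 x 3 = 240 miles
Leg 2 distance:
30 x 2 = 60 miles
Total distance:
240 + 60 = 300 miles

300 miles


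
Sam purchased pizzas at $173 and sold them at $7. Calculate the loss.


Selling price = $7
Cost price = $173
Loss = cost price - selling price:
Loss = $173 - $7 = $166

$166


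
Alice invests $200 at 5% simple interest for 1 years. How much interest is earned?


Use the formula I = P x R x T / 100
P x R x T = 200 x 5 x 1 = 1000
I = 1000 / 100 = $10

$10


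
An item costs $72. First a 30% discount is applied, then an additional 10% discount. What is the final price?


First discount:
30% of $72 = $21.60
Price after first discount:
$72 - $21.60 = $50.40
Second discount:
10% of $50.40 = $5.04
Final price:
$50.40 - $5.04 = $45.36

$45.36


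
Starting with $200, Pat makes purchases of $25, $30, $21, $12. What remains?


Add up expenses:
$25 + $30 + $21 + $12 = $88
Subtract from budget:
$200 - $88 = $112

$112


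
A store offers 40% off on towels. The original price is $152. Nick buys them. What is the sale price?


Calculate the discount amount:
40% of $152 = $60.80
Subtract from original:
$152 - $60.80 = $91.20

$91.20


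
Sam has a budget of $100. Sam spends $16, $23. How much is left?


Add up expenses:
$16 + $23 = $39
Subtract from budget:
$100 - $39 = $61

$61


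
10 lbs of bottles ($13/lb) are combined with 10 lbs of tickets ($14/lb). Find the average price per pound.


Cost of bottles:
10 x $13 = $130
Cost of tickets:
10 x $14 = $140
Total cost: $130 + $140 = $270
Total weight: 20 lbs
Average: $270 / 20 = $13.50/lb

$13.50/lb


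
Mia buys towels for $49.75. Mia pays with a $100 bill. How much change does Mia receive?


Start with the amount paid:
$100
Subtract the price:
$100 - $49.75 = $50.25

$50.25


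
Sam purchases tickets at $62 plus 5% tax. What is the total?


Calculate the tax:
5% of $62 = $3.10
Add tax to price:
$62 + $3.10 = $65.10

$65.10


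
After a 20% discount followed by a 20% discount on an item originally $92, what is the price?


First discount:
20% of $92 = $18.40
Price after first discount:
$92 - $18.40 = $73.60
Second discount:
20% of $73.60 = $14.72
Final price:
$73.60 - $14.72 = $58.88

$58.88


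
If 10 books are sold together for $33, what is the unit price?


Total cost: $33
Number of items: 10
Unit price: $33 / 10 = $3.30

$3.30


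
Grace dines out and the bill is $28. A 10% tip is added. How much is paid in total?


Calculate the tip:
10% of $28 = $2.80
Add tip to meal cost:
$28 + $2.80 = $30.80

$30.80


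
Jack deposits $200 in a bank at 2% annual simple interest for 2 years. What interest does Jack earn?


Use the formula I = P x R x T / 100
P x R x T = 200 x 2 x 2 = 800
I = 800 / 100 = $8

$8


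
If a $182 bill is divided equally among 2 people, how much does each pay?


Total bill: $182
Number of people: 2
Each pays: $182 / 2 = $91

$91


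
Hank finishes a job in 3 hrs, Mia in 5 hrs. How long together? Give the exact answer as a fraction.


Hank's rate: 1/3 of the job per hour
Mia's rate: 1/5 of the job per hour
Combined rate: 1/3 + 1/5 = 8/15 per hour
Time = 1 / (8/15) = 15/8 hours (≈ 1.88 hours)

15/8 hours


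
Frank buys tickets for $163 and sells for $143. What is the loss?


Selling price = $143
Cost price = $163
Loss = cost price - selling price:
Loss = $163 - $143 = $20

$20


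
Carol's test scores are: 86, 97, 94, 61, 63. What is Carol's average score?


Add the scores:
86 + 97 + 94 + 61 + 63 = 401
Divide by the number of tests:
401 / 5 = 80.2

80.2


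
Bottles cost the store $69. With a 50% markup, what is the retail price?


Calculate the markup amount:
50% of $69 = $34.50
Add to cost:
$69 + $34.50 = $103.50

$103.50


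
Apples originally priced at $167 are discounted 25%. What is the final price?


Calculate the discount amount:
25% of $167 = $41.75
Subtract from original:
$167 - $41.75 = $125.25

$125.25


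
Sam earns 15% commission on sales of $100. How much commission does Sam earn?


Convert rate to decimal:
15% = 0.15
Multiply by sales:
$100 x 0.15 = $15

$15


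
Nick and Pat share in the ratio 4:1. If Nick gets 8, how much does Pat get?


Find the multiplier:
8 / 4 = 2
Apply to Pat's share:
1 x 2 = 2

2


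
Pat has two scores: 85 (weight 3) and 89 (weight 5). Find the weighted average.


Weighted sum:
3 x 85 + 5 x 89 = 700
Total weight:
3 + 5 = 8
Weighted average:
700 / 8 = 87.5

87.5


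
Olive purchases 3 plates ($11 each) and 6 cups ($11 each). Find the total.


Cost of plates:
3 x $11 = $33
Cost of cups:
6 x $11 = $66
Add both:
$33 + $66 = $99

$99


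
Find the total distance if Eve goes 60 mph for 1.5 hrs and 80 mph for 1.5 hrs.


Leg 1 distance:
60 x 1.5 = 90 miles
Leg 2 distance:
80 x 1.5 = 120 miles
Total distance:
90 + 120 = 210 miles

210 miles


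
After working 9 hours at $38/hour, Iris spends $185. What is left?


Calculate earnings:
9 x $38 = $342
Subtract spending:
$342 - $185 = $157

$157


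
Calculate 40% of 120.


Convert percentage to decimal:
40% = 0.4
Multiply:
120 x 0.4 = 48

48


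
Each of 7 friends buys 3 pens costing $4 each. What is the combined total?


Cost per person:
3 x $4 = $12
Group total:
7 x $12 = $84

$84


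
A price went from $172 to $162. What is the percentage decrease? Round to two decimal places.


Find the absolute change:
|162 - 172| = 10
Divide by original and multiply by 100:
10 / 172 x 100 = 5.8139...% ≈ 5.81%

5.81%


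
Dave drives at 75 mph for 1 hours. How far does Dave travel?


Use the formula: distance = speed x time
Speed = 75 mph, Time = 1 hours
75 x 1 = 75 miles

75 miles


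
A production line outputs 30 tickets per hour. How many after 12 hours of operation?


Production rate: 30 tickets per hour
Time: 12 hours
Total: 30 x 12 = 360 tickets

360 tickets


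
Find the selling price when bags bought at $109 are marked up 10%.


Calculate the markup amount:
10% of $109 = $10.90
Add to cost:
$109 + $10.90 = $119.90

$119.90


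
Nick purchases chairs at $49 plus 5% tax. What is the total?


Calculate the tax:
5% of $49 = $2.45
Add tax to price:
$49 + $2.45 = $51.45

$51.45


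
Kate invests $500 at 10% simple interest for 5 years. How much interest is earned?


Use the formula I = P x R x T / 100
P x R x T = 500 x 10 x 5 = 25000
I = 25000 / 100 = $250

$250


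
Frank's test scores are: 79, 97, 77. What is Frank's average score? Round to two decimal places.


Add the scores:
79 + 97 + 77 = 253
Divide by the number of tests:
253 / 3 = 84.3333... ≈ 84.33

84.33


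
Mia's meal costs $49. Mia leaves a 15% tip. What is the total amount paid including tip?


Calculate the tip:
15% of $49 = $7.35
Add tip to meal cost:
$49 + $7.35 = $56.35

$56.35


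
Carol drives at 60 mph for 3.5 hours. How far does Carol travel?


Use the formula: distance = speed x time
Speed = 60 mph, Time = 3.5 hours
60 x 3.5 = 210 miles

210 miles


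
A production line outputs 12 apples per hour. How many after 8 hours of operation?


Production rate: 12 apples per hour
Time: 8 hours
Total: 12 x 8 = 96 apples

96 apples


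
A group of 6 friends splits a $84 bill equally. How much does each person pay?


Total bill: $84
Number of people: 6
Each pays: $84 / 6 = $14

$14


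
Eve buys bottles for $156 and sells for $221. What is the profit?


Selling price = $221
Cost price = $156
Profit = selling price - cost price:
Profit = $221 - $156 = $65

$65


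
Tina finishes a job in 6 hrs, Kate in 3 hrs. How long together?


Tina's rate: 1/6 of the job per hour
Kate's rate: 1/3 of the job per hour
Combined rate: 1/6 + 1/3 = 1/2 per hour
Time = 1 / (1/2) = 2 hours

2 hours


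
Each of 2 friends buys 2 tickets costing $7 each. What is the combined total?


Cost per person:
2 x $7 = $14
Group total:
2 x $14 = $28

$28


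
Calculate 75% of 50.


Convert percentage to decimal:
75% = 0.75
Multiply:
50 x 0.75 = 37.5

37.5


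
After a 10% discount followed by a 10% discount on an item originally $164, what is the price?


First discount:
10% of $164 = $16.40
Price after first discount:
$164 - $16.40 = $147.60
Second discount:
10% of $147.60 = $14.76
Final price:
$147.60 - $14.76 = $132.84

$132.84


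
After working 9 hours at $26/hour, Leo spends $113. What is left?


Calculate earnings:
9 x $26 = $234
Subtract spending:
$234 - $113 = $121

$121


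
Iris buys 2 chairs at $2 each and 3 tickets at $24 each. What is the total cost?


Cost of chairs:
2 x $2 = $4
Cost of tickets:
3 x $24 = $72
Add both:
$4 + $72 = $76

$76


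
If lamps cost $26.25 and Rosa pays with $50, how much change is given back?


Start with the amount paid:
$50
Subtract the price:
$50 - $26.25 = $23.75

$23.75


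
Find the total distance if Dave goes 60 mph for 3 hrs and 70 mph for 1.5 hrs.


Leg 1 distance:
60 x 3 = 180 miles
Leg 2 distance:
70 x 1.5 = 105 miles
Total distance:
180 + 105 = 285 miles

285 miles


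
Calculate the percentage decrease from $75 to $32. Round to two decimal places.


Find the absolute change:
|32 - 75| = 43
Divide by original and multiply by 100:
43 / 75 x 100 = 57.3333...% ≈ 57.33%

57.33%


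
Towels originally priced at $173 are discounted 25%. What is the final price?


Calculate the discount amount:
25% of $173 = $43.25
Subtract from original:
$173 - $43.25 = $129.75

$129.75


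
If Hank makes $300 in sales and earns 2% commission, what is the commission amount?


Convert rate to decimal:
2% = 0.02
Multiply by sales:
$300 x 0.02 = $6

$6


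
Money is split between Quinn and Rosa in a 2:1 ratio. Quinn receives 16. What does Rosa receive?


Find the multiplier:
16 / 2 = 8
Apply to Rosa's share:
1 x 8 = 8

8


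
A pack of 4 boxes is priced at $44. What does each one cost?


Total cost: $44
Number of items: 4
Unit price: $44 / 4 = $11

$11


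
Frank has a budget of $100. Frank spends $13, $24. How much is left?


Add up expenses:
$13 + $24 = $37
Subtract from budget:
$100 - $37 = $63

$63


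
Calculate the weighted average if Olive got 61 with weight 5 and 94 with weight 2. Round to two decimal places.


Weighted sum:
5 x 61 + 2 x 94 = 493
Total weight:
5 + 2 = 7
Weighted average:
493 / 7 = 70.4285... ≈ 70.43

70.43


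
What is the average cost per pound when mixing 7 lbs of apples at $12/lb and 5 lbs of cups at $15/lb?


Cost of apples:
7 x $12 = $84
Cost of cups:
5 x $15 = $75
Total cost: $84 + $75 = $159
Total weight: 12 lbs
Average: $159 / 12 = $13.25/lb

$13.25/lb


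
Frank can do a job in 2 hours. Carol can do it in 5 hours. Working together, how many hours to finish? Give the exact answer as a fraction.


Frank's rate: 1/2 of the job per hour
Carol's rate: 1/5 of the job per hour
Combined rate: 1/2 + 1/5 = 7/10 per hour
Time = 1 / (7/10) = 10/7 hours (≈ 1.43 hours)

10/7 hours


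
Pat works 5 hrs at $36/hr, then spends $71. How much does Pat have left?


Calculate earnings:
5 x $36 = $180
Subtract spending:
$180 - $71 = $109

$109


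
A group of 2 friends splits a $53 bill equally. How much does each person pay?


Total bill: $53
Number of people: 2
Each pays: $53 / 2 = $26.50

$26.50


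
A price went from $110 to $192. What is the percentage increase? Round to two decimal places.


Find the absolute change:
|192 - 110| = 82
Divide by original and multiply by 100:
82 / 110 x 100 = 74.5454...% ≈ 74.55%

74.55%


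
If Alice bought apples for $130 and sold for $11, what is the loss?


Selling price = $11
Cost price = $130
Loss = cost price - selling price:
Loss = $130 - $11 = $119

$119


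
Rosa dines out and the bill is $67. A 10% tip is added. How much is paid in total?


Calculate the tip:
10% of $67 = $6.70
Add tip to meal cost:
$67 + $6.70 = $73.70

$73.70


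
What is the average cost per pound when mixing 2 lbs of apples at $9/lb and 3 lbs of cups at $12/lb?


Cost of apples:
2 x $9 = $18
Cost of cups:
3 x $12 = $36
Total cost: $18 + $36 = $54
Total weight: 5 lbs
Average: $54 / 5 = $10.80/lb

$10.80/lb


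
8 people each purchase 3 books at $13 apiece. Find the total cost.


Cost per person:
3 x $13 = $39
Group total:
8 x $39 = $312

$312


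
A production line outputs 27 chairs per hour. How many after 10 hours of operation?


Production rate: 27 chairs per hour
Time: 10 hours
Total: 27 x 10 = 270 chairs

270 chairs


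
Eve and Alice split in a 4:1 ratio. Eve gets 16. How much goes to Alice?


Find the multiplier:
16 / 4 = 4
Apply to Alice's share:
1 x 4 = 4

4


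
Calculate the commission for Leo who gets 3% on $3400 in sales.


Convert rate to decimal:
3% = 0.03
Multiply by sales:
$3400 x 0.03 = $102

$102


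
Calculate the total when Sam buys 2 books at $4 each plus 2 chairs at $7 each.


Cost of books:
2 x $4 = $8
Cost of chairs:
2 x $7 = $14
Add both:
$8 + $14 = $22

$22


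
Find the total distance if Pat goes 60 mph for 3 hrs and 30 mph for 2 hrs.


Leg 1 distance:
60 x 3 = 180 miles
Leg 2 distance:
30 x 2 = 60 miles
Total distance:
180 + 60 = 240 miles

240 miles


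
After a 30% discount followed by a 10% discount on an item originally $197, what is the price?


First discount:
30% of $197 = $59.10
Price after first discount:
$197 - $59.10 = $137.90
Second discount:
10% of $137.90 = $13.79
Final price:
$137.90 - $13.79 = $124.11

$124.11


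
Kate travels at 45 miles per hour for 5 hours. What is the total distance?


Use the formula: distance = speed x time
Speed = 45 mph, Time = 5 hours
45 x 5 = 225 miles

225 miles


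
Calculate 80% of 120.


Convert percentage to decimal:
80% = 0.8
Multiply:
120 x 0.8 = 96

96


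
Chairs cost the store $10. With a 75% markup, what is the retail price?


Calculate the markup amount:
75% of $10 = $7.50
Add to cost:
$10 + $7.50 = $17.50

$17.50


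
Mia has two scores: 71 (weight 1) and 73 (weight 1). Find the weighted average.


Weighted sum:
1 x 71 + 1 x 73 = 144
Total weight:
1 + 1 = 2
Weighted average:
144 / 2 = 72

72


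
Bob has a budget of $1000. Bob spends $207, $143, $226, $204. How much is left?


Add up expenses:
$207 + $143 + $226 + $204 = $780
Subtract from budget:
$1000 - $780 = $220

$220


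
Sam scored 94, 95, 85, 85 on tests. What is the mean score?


Add the scores:
94 + 95 + 85 + 85 = 359
Divide by the number of tests:
359 / 4 = 89.75

89.75


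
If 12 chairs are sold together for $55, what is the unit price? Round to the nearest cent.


Total cost: $55
Number of items: 12
Unit price: $55 / 12 = $4.5833... ≈ $4.58

$4.58


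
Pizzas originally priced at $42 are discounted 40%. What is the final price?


Calculate the discount amount:
40% of $42 = $16.80
Subtract from original:
$42 - $16.80 = $25.20

$25.20


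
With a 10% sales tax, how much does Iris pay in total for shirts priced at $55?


Calculate the tax:
10% of $55 = $5.50
Add tax to price:
$55 + $5.50 = $60.50

$60.50


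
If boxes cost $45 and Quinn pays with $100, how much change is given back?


Start with the amount paid:
$100
Subtract the price:
$100 - $45 = $55

$55


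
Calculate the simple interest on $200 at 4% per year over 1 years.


Use the formula I = P x R x T / 100
P x R x T = 200 x 4 x 1 = 800
I = 800 / 100 = $8

$8


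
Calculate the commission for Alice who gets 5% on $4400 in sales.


Convert rate to decimal:
5% = 0.05
Multiply by sales:
$4400 x 0.05 = $220

$220


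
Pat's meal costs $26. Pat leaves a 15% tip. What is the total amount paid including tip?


Calculate the tip:
15% of $26 = $3.90
Add tip to meal cost:
$26 + $3.90 = $29.90

$29.90


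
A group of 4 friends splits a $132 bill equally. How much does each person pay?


Total bill: $132
Number of people: 4
Each pays: $132 / 4 = $33

$33


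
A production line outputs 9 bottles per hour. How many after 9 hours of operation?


Production rate: 9 bottles per hour
Time: 9 hours
Total: 9 x 9 = 81 bottles

81 bottles


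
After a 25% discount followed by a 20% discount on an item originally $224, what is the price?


First discount:
25% of $224 = $56
Price after first discount:
$224 - $56 = $168
Second discount:
20% of $168 = $33.60
Final price:
$168 - $33.60 = $134.40

$134.40


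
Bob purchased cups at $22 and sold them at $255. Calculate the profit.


Selling price = $255
Cost price = $22
Profit = selling price - cost price:
Profit = $255 - $22 = $233

$233


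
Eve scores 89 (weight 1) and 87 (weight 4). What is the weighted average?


Weighted sum:
1 x 89 + 4 x 87 = 437
Total weight:
1 + 4 = 5
Weighted average:
437 / 5 = 87.4

87.4


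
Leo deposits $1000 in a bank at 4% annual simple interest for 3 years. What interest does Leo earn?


Use the formula I = P x R x T / 100
P x R x T = 1000 x 4 x 3 = 12000
I = 12000 / 100 = $120

$120


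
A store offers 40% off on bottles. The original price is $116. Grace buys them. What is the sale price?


Calculate the discount amount:
40% of $116 = $46.40
Subtract from original:
$116 - $46.40 = $69.60

$69.60


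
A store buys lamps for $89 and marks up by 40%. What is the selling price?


Calculate the markup amount:
40% of $89 = $35.60
Add to cost:
$89 + $35.60 = $124.60

$124.60


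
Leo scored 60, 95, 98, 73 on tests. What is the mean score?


Add the scores:
60 + 95 + 98 + 73 = 326
Divide by the number of tests:
326 / 4 = 81.5

81.5


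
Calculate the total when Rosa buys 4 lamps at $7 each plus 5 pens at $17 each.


Cost of lamps:
4 x $7 = $28
Cost of pens:
5 x $17 = $85
Add both:
$28 + $85 = $113

$113


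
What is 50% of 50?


Convert percentage to decimal:
50% = 0.5
Multiply:
50 x 0.5 = 25

25


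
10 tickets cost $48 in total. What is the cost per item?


Total cost: $48
Number of items: 10
Unit price: $48 / 10 = $4.80

$4.80


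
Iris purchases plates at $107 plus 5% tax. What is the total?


Calculate the tax:
5% of $107 = $5.35
Add tax to price:
$107 + $5.35 = $112.35

$112.35


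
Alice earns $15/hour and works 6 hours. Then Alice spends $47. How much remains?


Calculate earnings:
6 x $15 = $90
Subtract spending:
$90 - $47 = $43

$43


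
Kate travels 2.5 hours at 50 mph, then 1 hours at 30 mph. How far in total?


Leg 1 distance:
50 x 2.5 = 125 miles
Leg 2 distance:
30 x 1 = 30 miles
Total distance:
125 + 30 = 155 miles

155 miles


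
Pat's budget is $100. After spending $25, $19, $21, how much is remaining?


Add up expenses:
$25 + $19 + $21 = $65
Subtract from budget:
$100 - $65 = $35

$35


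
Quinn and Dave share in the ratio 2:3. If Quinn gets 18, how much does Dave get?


Find the multiplier:
18 / 2 = 9
Apply to Dave's share:
3 x 9 = 27

27


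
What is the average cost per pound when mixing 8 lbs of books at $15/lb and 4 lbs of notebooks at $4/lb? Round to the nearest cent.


Cost of books:
8 x $15 = $120
Cost of notebooks:
4 x $4 = $16
Total cost: $120 + $16 = $136
Total weight: 12 lbs
Average: $136 / 12 = $11.3333... ≈ $11.33/lb

$11.33/lb


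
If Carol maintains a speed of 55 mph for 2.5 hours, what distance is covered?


Use the formula: distance = speed x time
Speed = 55 mph, Time = 2.5 hours
55 x 2.5 = 137.5 miles

137.5 miles


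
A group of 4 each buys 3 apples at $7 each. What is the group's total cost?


Cost per person:
3 x $7 = $21
Group total:
4 x $21 = $84

$84


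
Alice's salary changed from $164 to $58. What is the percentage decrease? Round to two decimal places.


Find the absolute change:
|58 - 164| = 106
Divide by original and multiply by 100:
106 / 164 x 100 = 64.6341...% ≈ 64.63%

64.63%


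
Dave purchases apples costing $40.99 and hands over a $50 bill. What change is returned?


Start with the amount paid:
$50
Subtract the price:
$50 - $40.99 = $9.01

$9.01


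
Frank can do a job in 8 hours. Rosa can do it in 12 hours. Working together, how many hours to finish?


Frank's rate: 1/8 of the job per hour
Rosa's rate: 1/12 of the job per hour
Combined rate: 1/8 + 1/12 = 5/24 per hour
Time = 1 / (5/24) = 24/5 = 4.8 hours

4.8 hours


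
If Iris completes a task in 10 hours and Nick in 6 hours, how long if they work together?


Iris's rate: 1/10 of the job per hour
Nick's rate: 1/6 of the job per hour
Combined rate: 1/10 + 1/6 = 4/15 per hour
Time = 1 / (4/15) = 15/4 = 3.75 hours

3.75 hours


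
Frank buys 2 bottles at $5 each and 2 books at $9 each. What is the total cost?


Cost of bottles:
2 x $5 = $10
Cost of books:
2 x $9 = $18
Add both:
$10 + $18 = $28

$28


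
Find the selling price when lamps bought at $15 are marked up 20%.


Calculate the markup amount:
20% of $15 = $3
Add to cost:
$15 + $3 = $18

$18


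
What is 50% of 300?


Convert percentage to decimal:
50% = 0.5
Multiply:
300 x 0.5 = 150

150


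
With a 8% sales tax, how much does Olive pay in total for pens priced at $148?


Calculate the tax:
8% of $148 = $11.84
Add tax to price:
$148 + $11.84 = $159.84

$159.84


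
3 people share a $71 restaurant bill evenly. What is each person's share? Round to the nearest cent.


Total bill: $71
Number of people: 3
Each pays: $71 / 3 = $23.6666... ≈ $23.67

$23.67


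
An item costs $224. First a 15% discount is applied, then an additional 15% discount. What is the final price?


First discount:
15% of $224 = $33.60
Price after first discount:
$224 - $33.60 = $190.40
Second discount:
15% of $190.40 = $28.56
Final price:
$190.40 - $28.56 = $161.84

$161.84


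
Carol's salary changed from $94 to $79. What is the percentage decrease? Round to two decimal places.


Find the absolute change:
|79 - 94| = 15
Divide by original and multiply by 100:
15 / 94 x 100 = 15.9574...% ≈ 15.96%

15.96%


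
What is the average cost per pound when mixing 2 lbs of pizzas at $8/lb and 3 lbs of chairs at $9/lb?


Cost of pizzas:
2 x $8 = $16
Cost of chairs:
3 x $9 = $27
Total cost: $16 + $27 = $43
Total weight: 5 lbs
Average: $43 / 5 = $8.60/lb

$8.60/lb


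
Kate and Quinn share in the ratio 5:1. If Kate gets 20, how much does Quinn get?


Find the multiplier:
20 / 5 = 4
Apply to Quinn's share:
1 x 4 = 4

4


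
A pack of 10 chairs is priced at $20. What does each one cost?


Total cost: $20
Number of items: 10
Unit price: $20 / 10 = $2

$2


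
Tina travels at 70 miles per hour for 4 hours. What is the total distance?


Use the formula: distance = speed x time
Speed = 70 mph, Time = 4 hours
70 x 4 = 280 miles

280 miles


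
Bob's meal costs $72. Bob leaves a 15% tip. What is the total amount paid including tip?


Calculate the tip:
15% of $72 = $10.80
Add tip to meal cost:
$72 + $10.80 = $82.80

$82.80


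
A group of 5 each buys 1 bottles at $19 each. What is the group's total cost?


Cost per person:
1 x $19 = $19
Group total:
5 x $19 = $95

$95


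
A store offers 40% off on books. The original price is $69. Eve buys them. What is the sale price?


Calculate the discount amount:
40% of $69 = $27.60
Subtract from original:
$69 - $27.60 = $41.40

$41.40


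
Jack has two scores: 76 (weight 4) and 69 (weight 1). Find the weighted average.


Weighted sum:
4 x 76 + 1 x 69 = 373
Total weight:
4 + 1 = 5
Weighted average:
373 / 5 = 74.6

74.6


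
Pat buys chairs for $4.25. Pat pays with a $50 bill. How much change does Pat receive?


Start with the amount paid:
$50
Subtract the price:
$50 - $4.25 = $45.75

$45.75


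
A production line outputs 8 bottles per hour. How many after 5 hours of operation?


Production rate: 8 bottles per hour
Time: 5 hours
Total: 8 x 5 = 40 bottles

40 bottles


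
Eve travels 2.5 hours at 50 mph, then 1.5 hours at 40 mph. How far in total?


Leg 1 distance:
50 x 2.5 = 125 miles
Leg 2 distance:
40 x 1.5 = 60 miles
Total distance:
125 + 60 = 185 miles

185 miles


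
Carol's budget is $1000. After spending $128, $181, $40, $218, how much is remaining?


Add up expenses:
$128 + $181 + $40 + $218 = $567
Subtract from budget:
$1000 - $567 = $433

$433


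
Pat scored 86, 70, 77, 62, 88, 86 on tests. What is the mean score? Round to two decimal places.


Add the scores:
86 + 70 + 77 + 62 + 88 + 86 = 469
Divide by the number of tests:
469 / 6 = 78.1666... ≈ 78.17

78.17


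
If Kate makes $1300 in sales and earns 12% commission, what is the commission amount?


Convert rate to decimal:
12% = 0.12
Multiply by sales:
$1300 x 0.12 = $156

$156


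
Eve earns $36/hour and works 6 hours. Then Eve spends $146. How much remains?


Calculate earnings:
6 x $36 = $216
Subtract spending:
$216 - $146 = $70

$70


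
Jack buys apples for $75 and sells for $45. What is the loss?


Selling price = $45
Cost price = $75
Loss = cost price - selling price:
Loss = $75 - $45 = $30

$30


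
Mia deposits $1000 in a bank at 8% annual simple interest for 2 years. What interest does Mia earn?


Use the formula I = P x R x T / 100
P x R x T = 1000 x 8 x 2 = 16000
I = 16000 / 100 = $160

$160


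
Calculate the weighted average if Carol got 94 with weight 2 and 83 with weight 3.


Weighted sum:
2 x 94 + 3 x 83 = 437
Total weight:
2 + 3 = 5
Weighted average:
437 / 5 = 87.4

87.4


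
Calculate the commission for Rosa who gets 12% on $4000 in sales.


Convert rate to decimal:
12% = 0.12
Multiply by sales:
$4000 x 0.12 = $480

$480


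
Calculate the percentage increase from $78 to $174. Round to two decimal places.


Find the absolute change:
|174 - 78| = 96
Divide by original and multiply by 100:
96 / 78 x 100 = 123.0769...% ≈ 123.08%

123.08%


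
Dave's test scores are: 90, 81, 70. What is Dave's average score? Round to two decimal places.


Add the scores:
90 + 81 + 70 = 241
Divide by the number of tests:
241 / 3 = 80.3333... ≈ 80.33

80.33


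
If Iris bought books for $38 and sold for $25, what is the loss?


Selling price = $25
Cost price = $38
Loss = cost price - selling price:
Loss = $38 - $25 = $13

$13


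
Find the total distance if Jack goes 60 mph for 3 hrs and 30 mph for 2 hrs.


Leg 1 distance:
60 x 3 = 180 miles
Leg 2 distance:
30 x 2 = 60 miles
Total distance:
180 + 60 = 240 miles

240 miles


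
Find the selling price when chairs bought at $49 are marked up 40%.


Calculate the markup amount:
40% of $49 = $19.60
Add to cost:
$49 + $19.60 = $68.60

$68.60


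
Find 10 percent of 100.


Convert percentage to decimal:
10% = 0.1
Multiply:
100 x 0.1 = 10

10


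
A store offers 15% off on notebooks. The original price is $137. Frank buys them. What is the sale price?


Calculate the discount amount:
15% of $137 = $20.55
Subtract from original:
$137 - $20.55 = $116.45

$116.45


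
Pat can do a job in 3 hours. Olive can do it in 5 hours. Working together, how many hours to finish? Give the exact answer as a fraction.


Pat's rate: 1/3 of the job per hour
Olive's rate: 1/5 of the job per hour
Combined rate: 1/3 + 1/5 = 8/15 per hour
Time = 1 / (8/15) = 15/8 hours (≈ 1.88 hours)

15/8 hours


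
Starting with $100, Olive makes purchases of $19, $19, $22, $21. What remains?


Add up expenses:
$19 + $19 + $22 + $21 = $81
Subtract from budget:
$100 - $81 = $19

$19


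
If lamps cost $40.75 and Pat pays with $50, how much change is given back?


Start with the amount paid:
$50
Subtract the price:
$50 - $40.75 = $9.25

$9.25


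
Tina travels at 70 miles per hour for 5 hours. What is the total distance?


Use the formula: distance = speed x time
Speed = 70 mph, Time = 5 hours
70 x 5 = 350 miles

350 miles


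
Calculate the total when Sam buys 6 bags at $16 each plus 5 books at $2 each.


Cost of bags:
6 x $16 = $96
Cost of books:
5 x $2 = $10
Add both:
$96 + $10 = $106

$106


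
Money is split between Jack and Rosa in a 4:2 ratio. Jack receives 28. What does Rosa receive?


Find the multiplier:
28 / 4 = 7
Apply to Rosa's share:
2 x 7 = 14

14


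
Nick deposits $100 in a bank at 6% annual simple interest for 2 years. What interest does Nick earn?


Use the formula I = P x R x T / 100
P x R x T = 100 x 6 x 2 = 1200
I = 1200 / 100 = $12

$12


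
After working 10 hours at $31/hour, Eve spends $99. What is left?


Calculate earnings:
10 x $31 = $310
Subtract spending:
$310 - $99 = $211

$211


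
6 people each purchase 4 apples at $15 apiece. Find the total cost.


Cost per person:
4 x $15 = $60
Group total:
6 x $60 = $360

$360


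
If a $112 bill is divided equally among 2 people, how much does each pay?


Total bill: $112
Number of people: 2
Each pays: $112 / 2 = $56

$56


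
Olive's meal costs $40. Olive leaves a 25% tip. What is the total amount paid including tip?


Calculate the tip:
25% of $40 = $10
Add tip to meal cost:
$40 + $10 = $50

$50


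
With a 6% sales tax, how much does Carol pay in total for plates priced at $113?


Calculate the tax:
6% of $113 = $6.78
Add tax to price:
$113 + $6.78 = $119.78

$119.78


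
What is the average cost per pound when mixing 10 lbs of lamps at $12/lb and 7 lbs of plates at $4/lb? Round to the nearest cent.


Cost of lamps:
10 x $12 = $120
Cost of plates:
7 x $4 = $28
Total cost: $120 + $28 = $148
Total weight: 17 lbs
Average: $148 / 17 = $8.7058... ≈ $8.71/lb

$8.71/lb


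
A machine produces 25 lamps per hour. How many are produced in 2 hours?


Production rate: 25 lamps per hour
Time: 2 hours
Total: 25 x 2 = 50 lamps

50 lamps


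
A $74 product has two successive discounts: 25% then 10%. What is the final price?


First discount:
25% of $74 = $18.50
Price after first discount:
$74 - $18.50 = $55.50
Second discount:
10% of $55.50 = $5.55
Final price:
$55.50 - $5.55 = $49.95

$49.95


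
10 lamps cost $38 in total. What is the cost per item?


Total cost: $38
Number of items: 10
Unit price: $38 / 10 = $3.80

$3.80


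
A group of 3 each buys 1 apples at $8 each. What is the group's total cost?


Cost per person:
1 x $8 = $8
Group total:
3 x $8 = $24

$24


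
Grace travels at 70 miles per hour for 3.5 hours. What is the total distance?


Use the formula: distance = speed x time
Speed = 70 mph, Time = 3.5 hours
70 x 3.5 = 245 miles

245 miles


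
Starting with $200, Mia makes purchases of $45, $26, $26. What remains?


Add up expenses:
$45 + $26 + $26 = $97
Subtract from budget:
$200 - $97 = $103

$103


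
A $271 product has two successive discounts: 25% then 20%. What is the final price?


First discount:
25% of $271 = $67.75
Price after first discount:
$271 - $67.75 = $203.25
Second discount:
20% of $203.25 = $40.65
Final price:
$203.25 - $40.65 = $162.60

$162.60


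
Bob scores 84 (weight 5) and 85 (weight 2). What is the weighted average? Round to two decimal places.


Weighted sum:
5 x 84 + 2 x 85 = 590
Total weight:
5 + 2 = 7
Weighted average:
590 / 7 = 84.2857... ≈ 84.29

84.29


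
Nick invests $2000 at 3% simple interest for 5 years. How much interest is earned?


Use the formula I = P x R x T / 100
P x R x T = 2000 x 3 x 5 = 30000
I = 30000 / 100 = $300

$300


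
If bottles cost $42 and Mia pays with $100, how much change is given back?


Start with the amount paid:
$100
Subtract the price:
$100 - $42 = $58

$58


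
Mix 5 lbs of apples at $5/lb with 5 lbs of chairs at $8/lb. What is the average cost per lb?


Cost of apples:
5 x $5 = $25
Cost of chairs:
5 x $8 = $40
Total cost: $25 + $40 = $65
Total weight: 10 lbs
Average: $65 / 10 = $6.50/lb

$6.50/lb


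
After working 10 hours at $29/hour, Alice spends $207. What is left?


Calculate earnings:
10 x $29 = $290
Subtract spending:
$290 - $207 = $83

$83


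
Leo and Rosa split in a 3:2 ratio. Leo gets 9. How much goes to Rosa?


Find the multiplier:
9 / 3 = 3
Apply to Rosa's share:
2 x 3 = 6

6


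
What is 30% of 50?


Convert percentage to decimal:
30% = 0.3
Multiply:
50 x 0.3 = 15

15


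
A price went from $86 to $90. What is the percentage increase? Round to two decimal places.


Find the absolute change:
|90 - 86| = 4
Divide by original and multiply by 100:
4 / 86 x 100 = 4.6511...% ≈ 4.65%

4.65%


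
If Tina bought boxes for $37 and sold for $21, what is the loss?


Selling price = $21
Cost price = $37
Loss = cost price - selling price:
Loss = $37 - $21 = $16

$16


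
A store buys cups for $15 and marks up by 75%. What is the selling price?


Calculate the markup amount:
75% of $15 = $11.25
Add to cost:
$15 + $11.25 = $26.25

$26.25
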